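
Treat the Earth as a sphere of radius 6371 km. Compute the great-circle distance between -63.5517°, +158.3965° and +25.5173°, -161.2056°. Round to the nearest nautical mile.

Δλ = -161.2056 − 158.3965 = -319.6021°; wrapped into (−180°, 180°]: 40.3979°.
Δφ = 25.5173 − -63.5517 = 89.0690°.
a = sin²(Δφ/2) + cos φ₁ · cos φ₂ · sin²(Δλ/2) = 0.539795.
c = 2·atan2(√a, √(1−a)) = 1.65047 rad → d = 6371·c ≈ 10515.15 km ≈ 5677.73 nmi.

5678 nmi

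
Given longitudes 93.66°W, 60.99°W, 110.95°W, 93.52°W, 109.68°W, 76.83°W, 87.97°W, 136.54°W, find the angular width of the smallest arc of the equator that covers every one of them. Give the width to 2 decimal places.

75.55°

Sort the longitudes: -136.54°, -110.95°, -109.68°, -93.66°, -93.52°, -87.97°, -76.83°, -60.99°.
Eastward gaps between consecutive values (wrapping around): 25.59°, 1.27°, 16.02°, 0.14°, 5.55°, 11.14°, 15.84°, 284.45°.
Largest gap = 284.45° ⇒ minimal covering band is its complement: 360° − 284.45° = 75.55°.
Band runs from -136.54° eastward to -60.99°.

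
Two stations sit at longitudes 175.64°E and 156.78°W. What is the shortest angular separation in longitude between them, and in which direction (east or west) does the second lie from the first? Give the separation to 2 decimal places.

27.58° east

Raw difference: -156.78 − 175.64 = -332.42°.
Normalise into (−180°, 180°]: -332.42° + 360° = 27.58°.
Positive ⇒ the second point lies to the east; separation 27.58°.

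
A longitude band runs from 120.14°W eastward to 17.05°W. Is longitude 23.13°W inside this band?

Yes

Band width going east from -120.14° to -17.05°: ((-17.05 − -120.14) mod 360) = 103.09°.
Offset of -23.13° east of the west edge: ((-23.13 − -120.14) mod 360) = 97.01°.
97.01° ≤ 103.09° ⇒ inside.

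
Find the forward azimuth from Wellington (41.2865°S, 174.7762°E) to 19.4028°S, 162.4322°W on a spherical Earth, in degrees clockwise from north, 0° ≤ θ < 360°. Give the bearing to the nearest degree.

48°

Δλ = -162.4322 − 174.7762 = -337.2084°; wrapped into (−180°, 180°]: 22.7916°.
θ = atan2( sin Δλ · cos φ₂ , cos φ₁ · sin φ₂ − sin φ₁ · cos φ₂ · cos Δλ )
  = atan2(0.36538, 0.32413) = 48.424° → normalised to [0°, 360°): 48.424°.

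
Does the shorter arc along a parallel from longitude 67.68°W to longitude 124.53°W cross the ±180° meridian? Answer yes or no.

No

Signed shortest Δλ = ((-124.53 − -67.68 + 180) mod 360) − 180 = -56.85°.
Going west by 56.85° from -67.68° reaches -124.53° without touching 180°.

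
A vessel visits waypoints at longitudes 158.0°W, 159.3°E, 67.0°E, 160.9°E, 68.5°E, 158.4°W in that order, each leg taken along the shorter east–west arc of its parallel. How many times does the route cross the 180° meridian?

2

Leg 1: -158.0° → +159.3°, shortest Δλ = -42.7° (west) — crosses 180°.
Leg 2: +159.3° → +67.0°, shortest Δλ = -92.3° (west) — does not cross 180°.
Leg 3: +67.0° → +160.9°, shortest Δλ = 93.9° (east) — does not cross 180°.
Leg 4: +160.9° → +68.5°, shortest Δλ = -92.4° (west) — does not cross 180°.
Leg 5: +68.5° → -158.4°, shortest Δλ = 133.1° (east) — crosses 180°.
Total crossings: 2.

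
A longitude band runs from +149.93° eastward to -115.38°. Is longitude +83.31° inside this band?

No

Band width going east from +149.93° to -115.38°: ((-115.38 − 149.93) mod 360) = 94.69°.
Offset of +83.31° east of the west edge: ((83.31 − 149.93) mod 360) = 293.38°.
293.38° > 94.69° ⇒ outside.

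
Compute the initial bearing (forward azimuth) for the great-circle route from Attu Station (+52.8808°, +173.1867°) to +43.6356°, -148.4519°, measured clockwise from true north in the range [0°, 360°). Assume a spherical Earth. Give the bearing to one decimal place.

94.6°

Δλ = -148.4519 − 173.1867 = -321.6386°; wrapped into (−180°, 180°]: 38.3614°.
θ = atan2( sin Δλ · cos φ₂ , cos φ₁ · sin φ₂ − sin φ₁ · cos φ₂ · cos Δλ )
  = atan2(0.44917, -0.03607) = 94.591° → normalised to [0°, 360°): 94.591°.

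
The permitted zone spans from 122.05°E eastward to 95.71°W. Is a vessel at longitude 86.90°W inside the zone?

Band width going east from +122.05° to -95.71°: ((-95.71 − 122.05) mod 360) = 142.24°.
Offset of -86.90° east of the west edge: ((-86.90 − 122.05) mod 360) = 151.05°.
151.05° > 142.24° ⇒ outside.

No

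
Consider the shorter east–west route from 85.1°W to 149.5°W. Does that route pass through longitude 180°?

Signed shortest Δλ = ((-149.5 − -85.1 + 180) mod 360) − 180 = -64.4°.
Going west by 64.4° from -85.1° reaches -149.5° without touching 180°.

No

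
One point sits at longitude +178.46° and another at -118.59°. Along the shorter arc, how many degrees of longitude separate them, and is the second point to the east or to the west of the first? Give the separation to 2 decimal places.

62.95° east

Raw difference: -118.59 − 178.46 = -297.05°.
Normalise into (−180°, 180°]: -297.05° + 360° = 62.95°.
Positive ⇒ the second point lies to the east; separation 62.95°.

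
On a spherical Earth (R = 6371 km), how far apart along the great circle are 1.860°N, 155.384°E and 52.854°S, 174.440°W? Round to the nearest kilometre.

Δλ = -174.440 − 155.384 = -329.824°; wrapped into (−180°, 180°]: 30.176°.
Δφ = -52.854 − 1.860 = -54.714°.
a = sin²(Δφ/2) + cos φ₁ · cos φ₂ · sin²(Δλ/2) = 0.252064.
c = 2·atan2(√a, √(1−a)) = 1.05196 rad → d = 6371·c ≈ 6702.03 km.

6702 km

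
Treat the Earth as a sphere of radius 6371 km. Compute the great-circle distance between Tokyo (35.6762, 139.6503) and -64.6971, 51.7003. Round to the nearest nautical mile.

Δλ = 51.7003 − 139.6503 = -87.9500°.
Δφ = -64.6971 − 35.6762 = -100.3733°.
a = sin²(Δφ/2) + cos φ₁ · cos φ₂ · sin²(Δλ/2) = 0.757416.
c = 2·atan2(√a, √(1−a)) = 2.11161 rad → d = 6371·c ≈ 13453.06 km ≈ 7264.07 nmi.

7264 nmi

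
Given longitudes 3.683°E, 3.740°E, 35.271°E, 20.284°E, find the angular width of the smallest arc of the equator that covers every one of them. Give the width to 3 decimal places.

Sort the longitudes: +3.683°, +3.740°, +20.284°, +35.271°.
Eastward gaps between consecutive values (wrapping around): 0.057°, 16.544°, 14.987°, 328.412°.
Largest gap = 328.412° ⇒ minimal covering band is its complement: 360° − 328.412° = 31.588°.
Band runs from +3.683° eastward to +35.271°.

31.588°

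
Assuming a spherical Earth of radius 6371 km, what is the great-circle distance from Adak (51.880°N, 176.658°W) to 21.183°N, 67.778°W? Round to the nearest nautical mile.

Δλ = -67.778 − -176.658 = 108.880°.
Δφ = 21.183 − 51.880 = -30.697°.
a = sin²(Δφ/2) + cos φ₁ · cos φ₂ · sin²(Δλ/2) = 0.450989.
c = 2·atan2(√a, √(1−a)) = 1.47262 rad → d = 6371·c ≈ 9382.04 km ≈ 5065.89 nmi.

5066 nmi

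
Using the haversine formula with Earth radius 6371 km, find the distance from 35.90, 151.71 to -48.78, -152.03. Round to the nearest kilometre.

Δλ = -152.03 − 151.71 = -303.74°; wrapped into (−180°, 180°]: 56.26°.
Δφ = -48.78 − 35.90 = -84.68°.
a = sin²(Δφ/2) + cos φ₁ · cos φ₂ · sin²(Δλ/2) = 0.572293.
c = 2·atan2(√a, √(1−a)) = 1.71589 rad → d = 6371·c ≈ 10931.94 km.

10932 km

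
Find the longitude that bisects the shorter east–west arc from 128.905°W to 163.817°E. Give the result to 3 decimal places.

162.544°W

Signed shortest Δλ from -128.905° to +163.817° is -67.278°.
Midpoint longitude = -128.905° + (-67.278°)/2 = -128.905° − 33.639° = -162.544°.
(The naïve average (-128.905 + +163.817)/2 = 17.456° is on the wrong side of the globe.)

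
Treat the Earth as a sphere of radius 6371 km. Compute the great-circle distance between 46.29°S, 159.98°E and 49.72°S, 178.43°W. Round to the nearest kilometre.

1645 km

Δλ = -178.43 − 159.98 = -338.41°; wrapped into (−180°, 180°]: 21.59°.
Δφ = -49.72 − -46.29 = -3.43°.
a = sin²(Δφ/2) + cos φ₁ · cos φ₂ · sin²(Δλ/2) = 0.016568.
c = 2·atan2(√a, √(1−a)) = 0.25815 rad → d = 6371·c ≈ 1644.65 km.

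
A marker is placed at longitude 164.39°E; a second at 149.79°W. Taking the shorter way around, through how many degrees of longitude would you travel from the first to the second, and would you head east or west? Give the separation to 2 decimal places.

Raw difference: -149.79 − 164.39 = -314.18°.
Normalise into (−180°, 180°]: -314.18° + 360° = 45.82°.
Positive ⇒ the second point lies to the east; separation 45.82°.

45.82° east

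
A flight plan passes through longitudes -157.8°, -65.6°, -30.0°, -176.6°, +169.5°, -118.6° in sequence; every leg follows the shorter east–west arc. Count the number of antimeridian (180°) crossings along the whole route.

2

Leg 1: -157.8° → -65.6°, shortest Δλ = 92.2° (east) — does not cross 180°.
Leg 2: -65.6° → -30.0°, shortest Δλ = 35.6° (east) — does not cross 180°.
Leg 3: -30.0° → -176.6°, shortest Δλ = -146.6° (west) — does not cross 180°.
Leg 4: -176.6° → +169.5°, shortest Δλ = -13.9° (west) — crosses 180°.
Leg 5: +169.5° → -118.6°, shortest Δλ = 71.9° (east) — crosses 180°.
Total crossings: 2.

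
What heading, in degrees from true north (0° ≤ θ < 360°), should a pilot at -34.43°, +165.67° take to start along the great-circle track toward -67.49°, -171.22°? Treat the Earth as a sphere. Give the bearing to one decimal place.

165.1°

Δλ = -171.22 − 165.67 = -336.89°; wrapped into (−180°, 180°]: 23.11°.
θ = atan2( sin Δλ · cos φ₂ , cos φ₁ · sin φ₂ − sin φ₁ · cos φ₂ · cos Δλ )
  = atan2(0.15027, -0.56289) = 165.053° → normalised to [0°, 360°): 165.053°.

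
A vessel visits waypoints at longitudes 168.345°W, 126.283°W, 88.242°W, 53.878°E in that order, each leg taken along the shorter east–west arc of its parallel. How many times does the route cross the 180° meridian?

0

Leg 1: -168.345° → -126.283°, shortest Δλ = 42.062° (east) — does not cross 180°.
Leg 2: -126.283° → -88.242°, shortest Δλ = 38.041° (east) — does not cross 180°.
Leg 3: -88.242° → +53.878°, shortest Δλ = 142.12° (east) — does not cross 180°.
Total crossings: 0.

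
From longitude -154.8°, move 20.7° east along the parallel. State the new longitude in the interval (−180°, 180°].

Start at -154.8°; shift +20.7° → -134.1°.
-134.1° already lies in (−180°, 180°].

-134.1°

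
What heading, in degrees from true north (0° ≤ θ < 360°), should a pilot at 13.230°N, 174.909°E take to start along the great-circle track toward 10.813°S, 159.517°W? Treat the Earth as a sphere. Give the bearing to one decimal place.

Δλ = -159.517 − 174.909 = -334.426°; wrapped into (−180°, 180°]: 25.574°.
θ = atan2( sin Δλ · cos φ₂ , cos φ₁ · sin φ₂ − sin φ₁ · cos φ₂ · cos Δλ )
  = atan2(0.42401, -0.38540) = 132.269° → normalised to [0°, 360°): 132.269°.

132.3°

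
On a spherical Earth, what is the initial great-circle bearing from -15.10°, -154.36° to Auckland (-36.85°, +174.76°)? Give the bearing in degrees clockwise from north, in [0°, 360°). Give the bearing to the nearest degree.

Δλ = 174.76 − -154.36 = 329.12°; wrapped into (−180°, 180°]: -30.88°.
θ = atan2( sin Δλ · cos φ₂ , cos φ₁ · sin φ₂ − sin φ₁ · cos φ₂ · cos Δλ )
  = atan2(-0.41070, -0.40011) = -134.252° → normalised to [0°, 360°): 225.748°.

226°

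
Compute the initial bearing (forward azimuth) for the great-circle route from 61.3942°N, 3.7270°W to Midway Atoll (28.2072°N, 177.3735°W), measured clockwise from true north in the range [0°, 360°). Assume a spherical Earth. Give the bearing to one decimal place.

354.4°

Δλ = -177.3735 − -3.7270 = -173.6465°.
θ = atan2( sin Δλ · cos φ₂ , cos φ₁ · sin φ₂ − sin φ₁ · cos φ₂ · cos Δλ )
  = atan2(-0.09752, 0.99522) = -5.596° → normalised to [0°, 360°): 354.404°.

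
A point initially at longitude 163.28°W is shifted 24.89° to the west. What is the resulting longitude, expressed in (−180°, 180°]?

Start at -163.28°; shift −24.89° → -188.17°.
-188.17° lies outside (−180°, 180°]; add 360° → +171.83°.

171.83°E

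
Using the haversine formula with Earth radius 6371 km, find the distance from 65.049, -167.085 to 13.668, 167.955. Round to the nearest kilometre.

6020 km

Δλ = 167.955 − -167.085 = 335.040°; wrapped into (−180°, 180°]: -24.960°.
Δφ = 13.668 − 65.049 = -51.381°.
a = sin²(Δφ/2) + cos φ₁ · cos φ₂ · sin²(Δλ/2) = 0.207072.
c = 2·atan2(√a, √(1−a)) = 0.94486 rad → d = 6371·c ≈ 6019.71 km.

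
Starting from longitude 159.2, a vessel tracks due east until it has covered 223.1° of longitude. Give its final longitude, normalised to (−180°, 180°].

+22.3°

Start at +159.2°; shift +223.1° → +382.3°.
+382.3° lies outside (−180°, 180°]; subtract 360° → +22.3°.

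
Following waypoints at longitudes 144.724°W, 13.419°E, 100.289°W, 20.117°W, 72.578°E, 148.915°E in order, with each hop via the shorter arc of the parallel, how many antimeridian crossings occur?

Leg 1: -144.724° → +13.419°, shortest Δλ = 158.143° (east) — does not cross 180°.
Leg 2: +13.419° → -100.289°, shortest Δλ = -113.708° (west) — does not cross 180°.
Leg 3: -100.289° → -20.117°, shortest Δλ = 80.172° (east) — does not cross 180°.
Leg 4: -20.117° → +72.578°, shortest Δλ = 92.695° (east) — does not cross 180°.
Leg 5: +72.578° → +148.915°, shortest Δλ = 76.337° (east) — does not cross 180°.
Total crossings: 0.

0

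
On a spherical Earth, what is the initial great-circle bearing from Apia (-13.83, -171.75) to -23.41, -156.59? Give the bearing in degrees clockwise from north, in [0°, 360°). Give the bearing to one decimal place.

Δλ = -156.59 − -171.75 = 15.16°.
θ = atan2( sin Δλ · cos φ₂ , cos φ₁ · sin φ₂ − sin φ₁ · cos φ₂ · cos Δλ )
  = atan2(0.23999, -0.17406) = 125.953° → normalised to [0°, 360°): 125.953°.

126.0°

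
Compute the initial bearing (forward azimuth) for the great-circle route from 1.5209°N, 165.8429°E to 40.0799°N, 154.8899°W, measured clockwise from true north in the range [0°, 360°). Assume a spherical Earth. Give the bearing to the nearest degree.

38°

Δλ = -154.8899 − 165.8429 = -320.7328°; wrapped into (−180°, 180°]: 39.2672°.
θ = atan2( sin Δλ · cos φ₂ , cos φ₁ · sin φ₂ − sin φ₁ · cos φ₂ · cos Δλ )
  = atan2(0.48429, 0.62791) = 37.642° → normalised to [0°, 360°): 37.642°.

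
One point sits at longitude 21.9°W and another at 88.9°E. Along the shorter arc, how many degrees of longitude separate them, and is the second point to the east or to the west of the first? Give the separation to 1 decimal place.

Raw difference: 88.9 − -21.9 = 110.8°.
Normalise into (−180°, 180°]: 110.8° stays 110.8°.
Positive ⇒ the second point lies to the east; separation 110.8°.

110.8° east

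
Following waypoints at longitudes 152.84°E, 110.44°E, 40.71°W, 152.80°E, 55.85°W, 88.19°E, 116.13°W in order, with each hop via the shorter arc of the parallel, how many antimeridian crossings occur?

3

Leg 1: +152.84° → +110.44°, shortest Δλ = -42.4° (west) — does not cross 180°.
Leg 2: +110.44° → -40.71°, shortest Δλ = -151.15° (west) — does not cross 180°.
Leg 3: -40.71° → +152.80°, shortest Δλ = -166.49° (west) — crosses 180°.
Leg 4: +152.80° → -55.85°, shortest Δλ = 151.35° (east) — crosses 180°.
Leg 5: -55.85° → +88.19°, shortest Δλ = 144.04° (east) — does not cross 180°.
Leg 6: +88.19° → -116.13°, shortest Δλ = 155.68° (east) — crosses 180°.
Total crossings: 3.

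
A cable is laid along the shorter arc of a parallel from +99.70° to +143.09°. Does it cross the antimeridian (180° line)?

Signed shortest Δλ = ((143.09 − 99.70 + 180) mod 360) − 180 = 43.39°.
Going east by 43.39° from +99.70° reaches +143.09° without touching 180°.

No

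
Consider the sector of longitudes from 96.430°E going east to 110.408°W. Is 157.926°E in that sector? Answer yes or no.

Band width going east from +96.430° to -110.408°: ((-110.408 − 96.430) mod 360) = 153.162°.
Offset of +157.926° east of the west edge: ((157.926 − 96.430) mod 360) = 61.496°.
61.496° ≤ 153.162° ⇒ inside.

Yes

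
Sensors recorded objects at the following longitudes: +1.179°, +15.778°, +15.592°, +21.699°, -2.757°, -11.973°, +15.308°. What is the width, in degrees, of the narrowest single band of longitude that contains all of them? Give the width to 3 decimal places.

33.672°

Sort the longitudes: -11.973°, -2.757°, +1.179°, +15.308°, +15.592°, +15.778°, +21.699°.
Eastward gaps between consecutive values (wrapping around): 9.216°, 3.936°, 14.129°, 0.284°, 0.186°, 5.921°, 326.328°.
Largest gap = 326.328° ⇒ minimal covering band is its complement: 360° − 326.328° = 33.672°.
Band runs from -11.973° eastward to +21.699°.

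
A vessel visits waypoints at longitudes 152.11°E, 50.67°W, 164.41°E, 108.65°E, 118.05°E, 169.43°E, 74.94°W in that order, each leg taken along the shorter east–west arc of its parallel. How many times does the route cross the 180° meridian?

Leg 1: +152.11° → -50.67°, shortest Δλ = 157.22° (east) — crosses 180°.
Leg 2: -50.67° → +164.41°, shortest Δλ = -144.92° (west) — crosses 180°.
Leg 3: +164.41° → +108.65°, shortest Δλ = -55.76° (west) — does not cross 180°.
Leg 4: +108.65° → +118.05°, shortest Δλ = 9.4° (east) — does not cross 180°.
Leg 5: +118.05° → +169.43°, shortest Δλ = 51.38° (east) — does not cross 180°.
Leg 6: +169.43° → -74.94°, shortest Δλ = 115.63° (east) — crosses 180°.
Total crossings: 3.

3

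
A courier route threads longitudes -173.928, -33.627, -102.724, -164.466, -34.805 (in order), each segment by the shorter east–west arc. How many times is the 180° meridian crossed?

Leg 1: -173.928° → -33.627°, shortest Δλ = 140.301° (east) — does not cross 180°.
Leg 2: -33.627° → -102.724°, shortest Δλ = -69.097° (west) — does not cross 180°.
Leg 3: -102.724° → -164.466°, shortest Δλ = -61.742° (west) — does not cross 180°.
Leg 4: -164.466° → -34.805°, shortest Δλ = 129.661° (east) — does not cross 180°.
Total crossings: 0.

0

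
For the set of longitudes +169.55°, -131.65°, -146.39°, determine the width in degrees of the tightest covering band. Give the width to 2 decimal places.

Sort the longitudes: -146.39°, -131.65°, +169.55°.
Eastward gaps between consecutive values (wrapping around): 14.74°, 301.20°, 44.06°.
Largest gap = 301.20° ⇒ minimal covering band is its complement: 360° − 301.20° = 58.80°.
Band runs from +169.55° eastward to -131.65°, crossing the antimeridian.

58.80°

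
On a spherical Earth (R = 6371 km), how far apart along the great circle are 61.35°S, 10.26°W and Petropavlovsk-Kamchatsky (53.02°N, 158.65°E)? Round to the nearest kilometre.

Δλ = 158.65 − -10.26 = 168.91°.
Δφ = 53.02 − -61.35 = 114.37°.
a = sin²(Δφ/2) + cos φ₁ · cos φ₂ · sin²(Δλ/2) = 0.992032.
c = 2·atan2(√a, √(1−a)) = 2.96283 rad → d = 6371·c ≈ 18876.19 km.

18876 km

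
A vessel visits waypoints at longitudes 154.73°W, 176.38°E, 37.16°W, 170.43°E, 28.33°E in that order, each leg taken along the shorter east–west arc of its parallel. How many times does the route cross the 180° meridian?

3

Leg 1: -154.73° → +176.38°, shortest Δλ = -28.89° (west) — crosses 180°.
Leg 2: +176.38° → -37.16°, shortest Δλ = 146.46° (east) — crosses 180°.
Leg 3: -37.16° → +170.43°, shortest Δλ = -152.41° (west) — crosses 180°.
Leg 4: +170.43° → +28.33°, shortest Δλ = -142.1° (west) — does not cross 180°.
Total crossings: 3.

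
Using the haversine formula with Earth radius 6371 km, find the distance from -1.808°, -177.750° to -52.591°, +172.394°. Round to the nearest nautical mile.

Δλ = 172.394 − -177.750 = 350.144°; wrapped into (−180°, 180°]: -9.856°.
Δφ = -52.591 − -1.808 = -50.783°.
a = sin²(Δφ/2) + cos φ₁ · cos φ₂ · sin²(Δλ/2) = 0.188351.
c = 2·atan2(√a, √(1−a)) = 0.89784 rad → d = 6371·c ≈ 5720.16 km ≈ 3088.64 nmi.

3089 nmi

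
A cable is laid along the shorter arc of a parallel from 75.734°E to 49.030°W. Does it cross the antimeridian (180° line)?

Signed shortest Δλ = ((-49.030 − 75.734 + 180) mod 360) − 180 = -124.764°.
Going west by 124.764° from +75.734° reaches -49.030° without touching 180°.

No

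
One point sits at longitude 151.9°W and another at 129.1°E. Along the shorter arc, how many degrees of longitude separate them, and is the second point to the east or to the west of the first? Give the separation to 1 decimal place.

79.0° west

Raw difference: 129.1 − -151.9 = 281.0°.
Normalise into (−180°, 180°]: 281.0° − 360° = -79.0°.
Negative ⇒ the second point lies to the west; separation 79.0°.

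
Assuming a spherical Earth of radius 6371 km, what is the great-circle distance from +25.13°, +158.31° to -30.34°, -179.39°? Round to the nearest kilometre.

Δλ = -179.39 − 158.31 = -337.70°; wrapped into (−180°, 180°]: 22.30°.
Δφ = -30.34 − 25.13 = -55.47°.
a = sin²(Δφ/2) + cos φ₁ · cos φ₂ · sin²(Δλ/2) = 0.245800.
c = 2·atan2(√a, √(1−a)) = 1.03747 rad → d = 6371·c ≈ 6609.72 km.

6610 km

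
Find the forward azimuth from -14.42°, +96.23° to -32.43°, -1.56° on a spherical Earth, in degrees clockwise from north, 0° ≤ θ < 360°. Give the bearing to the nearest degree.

237°

Δλ = -1.56 − 96.23 = -97.79°.
θ = atan2( sin Δλ · cos φ₂ , cos φ₁ · sin φ₂ − sin φ₁ · cos φ₂ · cos Δλ )
  = atan2(-0.83626, -0.54786) = -123.230° → normalised to [0°, 360°): 236.770°.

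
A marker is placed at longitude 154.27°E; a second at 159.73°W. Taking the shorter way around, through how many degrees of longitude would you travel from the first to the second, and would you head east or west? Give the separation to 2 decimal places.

46.00° east

Raw difference: -159.73 − 154.27 = -314.0°.
Normalise into (−180°, 180°]: -314.0° + 360° = 46.0°.
Positive ⇒ the second point lies to the east; separation 46.00°.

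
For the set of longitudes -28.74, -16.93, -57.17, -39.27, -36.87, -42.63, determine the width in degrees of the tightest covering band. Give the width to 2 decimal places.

Sort the longitudes: -57.17°, -42.63°, -39.27°, -36.87°, -28.74°, -16.93°.
Eastward gaps between consecutive values (wrapping around): 14.54°, 3.36°, 2.40°, 8.13°, 11.81°, 319.76°.
Largest gap = 319.76° ⇒ minimal covering band is its complement: 360° − 319.76° = 40.24°.
Band runs from -57.17° eastward to -16.93°.

40.24°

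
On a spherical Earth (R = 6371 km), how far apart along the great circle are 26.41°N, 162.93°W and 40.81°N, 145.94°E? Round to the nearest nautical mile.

2658 nmi

Δλ = 145.94 − -162.93 = 308.87°; wrapped into (−180°, 180°]: -51.13°.
Δφ = 40.81 − 26.41 = 14.40°.
a = sin²(Δφ/2) + cos φ₁ · cos φ₂ · sin²(Δλ/2) = 0.141946.
c = 2·atan2(√a, √(1−a)) = 0.77259 rad → d = 6371·c ≈ 4922.15 km ≈ 2657.75 nmi.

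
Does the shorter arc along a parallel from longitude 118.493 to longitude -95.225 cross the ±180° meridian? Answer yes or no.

Yes

Naïve |-95.225 − 118.493| = 213.718° > 180°, so the shorter arc goes the other way round — across 180°.
Signed shortest Δλ = ((-95.225 − 118.493 + 180) mod 360) − 180 = 146.282°.
Going east by 146.282° from +118.493° passes through 180° before reaching -95.225°.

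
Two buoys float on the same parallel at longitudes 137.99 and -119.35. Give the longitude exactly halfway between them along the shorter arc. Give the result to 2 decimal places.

-170.68°

Signed shortest Δλ from +137.99° to -119.35° is +102.66°.
Midpoint longitude = +137.99° + (+102.66°)/2 = +137.99° + 51.33° = +189.32°.
Normalise into (−180°, 180°]: -170.68°.
(The naïve average (+137.99 + -119.35)/2 = 9.32° is on the wrong side of the globe.)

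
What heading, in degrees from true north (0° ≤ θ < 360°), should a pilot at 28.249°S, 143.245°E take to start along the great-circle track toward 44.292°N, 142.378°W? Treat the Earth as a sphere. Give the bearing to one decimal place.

Δλ = -142.378 − 143.245 = -285.623°; wrapped into (−180°, 180°]: 74.377°.
θ = atan2( sin Δλ · cos φ₂ , cos φ₁ · sin φ₂ − sin φ₁ · cos φ₂ · cos Δλ )
  = atan2(0.68935, 0.70638) = 44.301° → normalised to [0°, 360°): 44.301°.

44.3°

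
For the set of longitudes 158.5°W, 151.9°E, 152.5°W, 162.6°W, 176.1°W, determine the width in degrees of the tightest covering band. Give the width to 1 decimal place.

Sort the longitudes: -176.1°, -162.6°, -158.5°, -152.5°, +151.9°.
Eastward gaps between consecutive values (wrapping around): 13.5°, 4.1°, 6.0°, 304.4°, 32.0°.
Largest gap = 304.4° ⇒ minimal covering band is its complement: 360° − 304.4° = 55.6°.
Band runs from +151.9° eastward to -152.5°, crossing the antimeridian.

55.6°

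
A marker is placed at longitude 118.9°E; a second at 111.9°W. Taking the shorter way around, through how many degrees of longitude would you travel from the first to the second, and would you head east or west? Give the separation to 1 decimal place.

Raw difference: -111.9 − 118.9 = -230.8°.
Normalise into (−180°, 180°]: -230.8° + 360° = 129.2°.
Positive ⇒ the second point lies to the east; separation 129.2°.

129.2° east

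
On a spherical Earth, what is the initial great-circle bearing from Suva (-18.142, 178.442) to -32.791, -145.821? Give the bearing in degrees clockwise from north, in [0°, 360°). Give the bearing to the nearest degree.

Δλ = -145.821 − 178.442 = -324.263°; wrapped into (−180°, 180°]: 35.737°.
θ = atan2( sin Δλ · cos φ₂ , cos φ₁ · sin φ₂ − sin φ₁ · cos φ₂ · cos Δλ )
  = atan2(0.49100, -0.30218) = 121.610° → normalised to [0°, 360°): 121.610°.

122°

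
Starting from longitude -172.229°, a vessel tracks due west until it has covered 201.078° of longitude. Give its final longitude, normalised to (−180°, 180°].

-13.307°

Start at -172.229°; shift −201.078° → -373.307°.
-373.307° lies outside (−180°, 180°]; add 360° → -13.307°.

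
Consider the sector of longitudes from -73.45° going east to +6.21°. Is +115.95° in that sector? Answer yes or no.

No

Band width going east from -73.45° to +6.21°: ((6.21 − -73.45) mod 360) = 79.66°.
Offset of +115.95° east of the west edge: ((115.95 − -73.45) mod 360) = 189.40°.
189.40° > 79.66° ⇒ outside.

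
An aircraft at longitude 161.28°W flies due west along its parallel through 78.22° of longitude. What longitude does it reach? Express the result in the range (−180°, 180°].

120.50°E

Start at -161.28°; shift −78.22° → -239.50°.
-239.50° lies outside (−180°, 180°]; add 360° → +120.50°.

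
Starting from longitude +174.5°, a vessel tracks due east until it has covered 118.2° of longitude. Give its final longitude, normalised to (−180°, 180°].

-67.3°

Start at +174.5°; shift +118.2° → +292.7°.
+292.7° lies outside (−180°, 180°]; subtract 360° → -67.3°.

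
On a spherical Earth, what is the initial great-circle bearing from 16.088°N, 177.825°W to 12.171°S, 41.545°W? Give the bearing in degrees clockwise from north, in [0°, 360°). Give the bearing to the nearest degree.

Δλ = -41.545 − -177.825 = 136.280°.
θ = atan2( sin Δλ · cos φ₂ , cos φ₁ · sin φ₂ − sin φ₁ · cos φ₂ · cos Δλ )
  = atan2(0.67560, -0.00680) = 90.576° → normalised to [0°, 360°): 90.576°.

91°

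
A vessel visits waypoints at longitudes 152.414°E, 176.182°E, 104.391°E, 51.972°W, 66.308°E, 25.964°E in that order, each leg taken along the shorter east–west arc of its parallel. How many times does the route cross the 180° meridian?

0

Leg 1: +152.414° → +176.182°, shortest Δλ = 23.768° (east) — does not cross 180°.
Leg 2: +176.182° → +104.391°, shortest Δλ = -71.791° (west) — does not cross 180°.
Leg 3: +104.391° → -51.972°, shortest Δλ = -156.363° (west) — does not cross 180°.
Leg 4: -51.972° → +66.308°, shortest Δλ = 118.28° (east) — does not cross 180°.
Leg 5: +66.308° → +25.964°, shortest Δλ = -40.344° (west) — does not cross 180°.
Total crossings: 0.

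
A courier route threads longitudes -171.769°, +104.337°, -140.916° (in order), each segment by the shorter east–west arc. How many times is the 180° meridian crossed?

2

Leg 1: -171.769° → +104.337°, shortest Δλ = -83.894° (west) — crosses 180°.
Leg 2: +104.337° → -140.916°, shortest Δλ = 114.747° (east) — crosses 180°.
Total crossings: 2.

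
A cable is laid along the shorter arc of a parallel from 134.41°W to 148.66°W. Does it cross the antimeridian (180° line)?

Signed shortest Δλ = ((-148.66 − -134.41 + 180) mod 360) − 180 = -14.25°.
Going west by 14.25° from -134.41° reaches -148.66° without touching 180°.

No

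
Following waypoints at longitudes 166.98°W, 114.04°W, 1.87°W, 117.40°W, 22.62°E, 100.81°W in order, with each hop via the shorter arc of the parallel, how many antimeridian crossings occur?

0

Leg 1: -166.98° → -114.04°, shortest Δλ = 52.94° (east) — does not cross 180°.
Leg 2: -114.04° → -1.87°, shortest Δλ = 112.17° (east) — does not cross 180°.
Leg 3: -1.87° → -117.40°, shortest Δλ = -115.53° (west) — does not cross 180°.
Leg 4: -117.40° → +22.62°, shortest Δλ = 140.02° (east) — does not cross 180°.
Leg 5: +22.62° → -100.81°, shortest Δλ = -123.43° (west) — does not cross 180°.
Total crossings: 0.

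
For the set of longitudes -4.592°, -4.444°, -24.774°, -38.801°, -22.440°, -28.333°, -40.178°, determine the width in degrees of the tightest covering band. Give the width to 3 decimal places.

35.734°

Sort the longitudes: -40.178°, -38.801°, -28.333°, -24.774°, -22.440°, -4.592°, -4.444°.
Eastward gaps between consecutive values (wrapping around): 1.377°, 10.468°, 3.559°, 2.334°, 17.848°, 0.148°, 324.266°.
Largest gap = 324.266° ⇒ minimal covering band is its complement: 360° − 324.266° = 35.734°.
Band runs from -40.178° eastward to -4.444°.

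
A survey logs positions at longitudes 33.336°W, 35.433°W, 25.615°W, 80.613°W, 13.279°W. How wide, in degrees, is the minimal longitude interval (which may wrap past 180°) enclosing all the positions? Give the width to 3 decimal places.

67.334°

Sort the longitudes: -80.613°, -35.433°, -33.336°, -25.615°, -13.279°.
Eastward gaps between consecutive values (wrapping around): 45.180°, 2.097°, 7.721°, 12.336°, 292.666°.
Largest gap = 292.666° ⇒ minimal covering band is its complement: 360° − 292.666° = 67.334°.
Band runs from -80.613° eastward to -13.279°.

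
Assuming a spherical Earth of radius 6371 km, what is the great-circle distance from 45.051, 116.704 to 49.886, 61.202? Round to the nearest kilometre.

4110 km

Δλ = 61.202 − 116.704 = -55.502°.
Δφ = 49.886 − 45.051 = 4.835°.
a = sin²(Δφ/2) + cos φ₁ · cos φ₂ · sin²(Δλ/2) = 0.100470.
c = 2·atan2(√a, √(1−a)) = 0.64507 rad → d = 6371·c ≈ 4109.71 km.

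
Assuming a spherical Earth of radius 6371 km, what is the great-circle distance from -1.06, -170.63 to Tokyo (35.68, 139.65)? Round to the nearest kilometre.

Δλ = 139.65 − -170.63 = 310.28°; wrapped into (−180°, 180°]: -49.72°.
Δφ = 35.68 − -1.06 = 36.74°.
a = sin²(Δφ/2) + cos φ₁ · cos φ₂ · sin²(Δλ/2) = 0.242859.
c = 2·atan2(√a, √(1−a)) = 1.03062 rad → d = 6371·c ≈ 6566.11 km.

6566 km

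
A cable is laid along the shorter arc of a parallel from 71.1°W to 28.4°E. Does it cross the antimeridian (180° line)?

Signed shortest Δλ = ((28.4 − -71.1 + 180) mod 360) − 180 = 99.5°.
Going east by 99.5° from -71.1° reaches +28.4° without touching 180°.

No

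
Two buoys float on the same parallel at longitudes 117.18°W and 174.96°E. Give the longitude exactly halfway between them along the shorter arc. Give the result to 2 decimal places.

151.11°W

Signed shortest Δλ from -117.18° to +174.96° is -67.86°.
Midpoint longitude = -117.18° + (-67.86°)/2 = -117.18° − 33.93° = -151.11°.
(The naïve average (-117.18 + +174.96)/2 = 28.89° is on the wrong side of the globe.)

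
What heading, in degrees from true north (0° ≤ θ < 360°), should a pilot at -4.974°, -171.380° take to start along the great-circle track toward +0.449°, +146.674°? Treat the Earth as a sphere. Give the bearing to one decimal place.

276.2°

Δλ = 146.674 − -171.380 = 318.054°; wrapped into (−180°, 180°]: -41.946°.
θ = atan2( sin Δλ · cos φ₂ , cos φ₁ · sin φ₂ − sin φ₁ · cos φ₂ · cos Δλ )
  = atan2(-0.66841, 0.07229) = -83.827° → normalised to [0°, 360°): 276.173°.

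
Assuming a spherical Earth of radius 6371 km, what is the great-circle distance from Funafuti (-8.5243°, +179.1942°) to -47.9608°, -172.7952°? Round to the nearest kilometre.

Δλ = -172.7952 − 179.1942 = -351.9894°; wrapped into (−180°, 180°]: 8.0106°.
Δφ = -47.9608 − -8.5243 = -39.4365°.
a = sin²(Δφ/2) + cos φ₁ · cos φ₂ · sin²(Δλ/2) = 0.117066.
c = 2·atan2(√a, √(1−a)) = 0.69841 rad → d = 6371·c ≈ 4449.55 km.

4450 km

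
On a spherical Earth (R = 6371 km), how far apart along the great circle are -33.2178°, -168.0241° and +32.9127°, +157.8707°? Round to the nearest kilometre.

8174 km

Δλ = 157.8707 − -168.0241 = 325.8948°; wrapped into (−180°, 180°]: -34.1052°.
Δφ = 32.9127 − -33.2178 = 66.1305°.
a = sin²(Δφ/2) + cos φ₁ · cos φ₂ · sin²(Δλ/2) = 0.358069.
c = 2·atan2(√a, √(1−a)) = 1.28298 rad → d = 6371·c ≈ 8173.84 km.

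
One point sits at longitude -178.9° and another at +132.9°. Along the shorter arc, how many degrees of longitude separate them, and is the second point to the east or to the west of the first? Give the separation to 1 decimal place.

Raw difference: 132.9 − -178.9 = 311.8°.
Normalise into (−180°, 180°]: 311.8° − 360° = -48.2°.
Negative ⇒ the second point lies to the west; separation 48.2°.

48.2° west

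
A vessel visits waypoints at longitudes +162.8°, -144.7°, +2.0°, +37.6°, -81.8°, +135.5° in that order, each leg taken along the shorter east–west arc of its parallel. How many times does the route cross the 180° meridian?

Leg 1: +162.8° → -144.7°, shortest Δλ = 52.5° (east) — crosses 180°.
Leg 2: -144.7° → +2.0°, shortest Δλ = 146.7° (east) — does not cross 180°.
Leg 3: +2.0° → +37.6°, shortest Δλ = 35.6° (east) — does not cross 180°.
Leg 4: +37.6° → -81.8°, shortest Δλ = -119.4° (west) — does not cross 180°.
Leg 5: -81.8° → +135.5°, shortest Δλ = -142.7° (west) — crosses 180°.
Total crossings: 2.

2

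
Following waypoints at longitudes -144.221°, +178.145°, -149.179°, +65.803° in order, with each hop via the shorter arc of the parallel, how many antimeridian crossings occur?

Leg 1: -144.221° → +178.145°, shortest Δλ = -37.634° (west) — crosses 180°.
Leg 2: +178.145° → -149.179°, shortest Δλ = 32.676° (east) — crosses 180°.
Leg 3: -149.179° → +65.803°, shortest Δλ = -145.018° (west) — crosses 180°.
Total crossings: 3.

3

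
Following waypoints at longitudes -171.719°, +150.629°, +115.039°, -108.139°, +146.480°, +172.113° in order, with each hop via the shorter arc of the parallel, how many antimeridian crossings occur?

3

Leg 1: -171.719° → +150.629°, shortest Δλ = -37.652° (west) — crosses 180°.
Leg 2: +150.629° → +115.039°, shortest Δλ = -35.59° (west) — does not cross 180°.
Leg 3: +115.039° → -108.139°, shortest Δλ = 136.822° (east) — crosses 180°.
Leg 4: -108.139° → +146.480°, shortest Δλ = -105.381° (west) — crosses 180°.
Leg 5: +146.480° → +172.113°, shortest Δλ = 25.633° (east) — does not cross 180°.
Total crossings: 3.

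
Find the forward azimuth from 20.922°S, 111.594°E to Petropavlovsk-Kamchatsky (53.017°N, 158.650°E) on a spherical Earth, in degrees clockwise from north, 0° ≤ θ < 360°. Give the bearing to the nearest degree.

26°

Δλ = 158.650 − 111.594 = 47.056°.
θ = atan2( sin Δλ · cos φ₂ , cos φ₁ · sin φ₂ − sin φ₁ · cos φ₂ · cos Δλ )
  = atan2(0.44037, 0.89250) = 26.262° → normalised to [0°, 360°): 26.262°.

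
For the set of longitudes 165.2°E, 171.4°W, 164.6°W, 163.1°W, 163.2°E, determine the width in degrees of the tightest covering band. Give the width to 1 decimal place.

33.7°

Sort the longitudes: -171.4°, -164.6°, -163.1°, +163.2°, +165.2°.
Eastward gaps between consecutive values (wrapping around): 6.8°, 1.5°, 326.3°, 2.0°, 23.4°.
Largest gap = 326.3° ⇒ minimal covering band is its complement: 360° − 326.3° = 33.7°.
Band runs from +163.2° eastward to -163.1°, crossing the antimeridian.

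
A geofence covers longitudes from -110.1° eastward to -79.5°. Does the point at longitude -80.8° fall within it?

Band width going east from -110.1° to -79.5°: ((-79.5 − -110.1) mod 360) = 30.6°.
Offset of -80.8° east of the west edge: ((-80.8 − -110.1) mod 360) = 29.3°.
29.3° ≤ 30.6° ⇒ inside.

Yes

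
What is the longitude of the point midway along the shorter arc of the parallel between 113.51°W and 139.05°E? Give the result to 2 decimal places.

167.23°W

Signed shortest Δλ from -113.51° to +139.05° is -107.44°.
Midpoint longitude = -113.51° + (-107.44°)/2 = -113.51° − 53.72° = -167.23°.
(The naïve average (-113.51 + +139.05)/2 = 12.77° is on the wrong side of the globe.)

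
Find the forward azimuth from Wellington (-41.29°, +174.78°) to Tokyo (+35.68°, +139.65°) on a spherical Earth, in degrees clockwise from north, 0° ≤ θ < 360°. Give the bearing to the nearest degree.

Δλ = 139.65 − 174.78 = -35.13°.
θ = atan2( sin Δλ · cos φ₂ , cos φ₁ · sin φ₂ − sin φ₁ · cos φ₂ · cos Δλ )
  = atan2(-0.46742, 0.87662) = -28.067° → normalised to [0°, 360°): 331.933°.

332°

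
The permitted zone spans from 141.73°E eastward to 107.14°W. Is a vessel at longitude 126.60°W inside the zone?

Yes

Band width going east from +141.73° to -107.14°: ((-107.14 − 141.73) mod 360) = 111.13°.
Offset of -126.60° east of the west edge: ((-126.60 − 141.73) mod 360) = 91.67°.
91.67° ≤ 111.13° ⇒ inside.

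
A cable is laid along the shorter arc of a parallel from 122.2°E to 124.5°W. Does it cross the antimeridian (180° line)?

Naïve |-124.5 − 122.2| = 246.7° > 180°, so the shorter arc goes the other way round — across 180°.
Signed shortest Δλ = ((-124.5 − 122.2 + 180) mod 360) − 180 = 113.3°.
Going east by 113.3° from +122.2° passes through 180° before reaching -124.5°.

Yes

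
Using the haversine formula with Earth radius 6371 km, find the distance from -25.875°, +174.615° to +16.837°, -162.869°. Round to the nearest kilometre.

5337 km

Δλ = -162.869 − 174.615 = -337.484°; wrapped into (−180°, 180°]: 22.516°.
Δφ = 16.837 − -25.875 = 42.712°.
a = sin²(Δφ/2) + cos φ₁ · cos φ₂ · sin²(Δλ/2) = 0.165436.
c = 2·atan2(√a, √(1−a)) = 0.83776 rad → d = 6371·c ≈ 5337.39 km.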